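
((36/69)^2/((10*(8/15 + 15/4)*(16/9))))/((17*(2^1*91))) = 243/210319291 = 0.00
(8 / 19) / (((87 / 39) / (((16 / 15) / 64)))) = 26 / 8265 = 0.00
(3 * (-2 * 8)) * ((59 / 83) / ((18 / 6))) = -944 / 83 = -11.37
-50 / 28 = -25 / 14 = -1.79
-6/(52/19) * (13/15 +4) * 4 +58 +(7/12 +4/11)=139597/8580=16.27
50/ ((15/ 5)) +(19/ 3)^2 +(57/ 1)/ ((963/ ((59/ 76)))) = 218885/ 3852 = 56.82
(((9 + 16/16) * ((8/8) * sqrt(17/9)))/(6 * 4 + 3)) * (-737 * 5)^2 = 135792250 * sqrt(17)/81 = 6912170.25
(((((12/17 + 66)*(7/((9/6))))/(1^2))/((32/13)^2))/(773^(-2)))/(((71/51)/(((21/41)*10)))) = 42083910704745/372608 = 112944195.25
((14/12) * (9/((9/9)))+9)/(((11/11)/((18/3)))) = 117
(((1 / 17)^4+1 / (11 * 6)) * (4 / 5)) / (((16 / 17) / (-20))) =-83587 / 324258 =-0.26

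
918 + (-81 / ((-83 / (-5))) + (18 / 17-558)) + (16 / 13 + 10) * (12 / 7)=48205851 / 128401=375.43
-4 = -4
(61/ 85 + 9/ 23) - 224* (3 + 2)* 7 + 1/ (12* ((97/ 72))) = -1486516374/ 189635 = -7838.83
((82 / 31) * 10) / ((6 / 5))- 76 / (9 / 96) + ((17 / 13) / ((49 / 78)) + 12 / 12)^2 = -779.13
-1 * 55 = -55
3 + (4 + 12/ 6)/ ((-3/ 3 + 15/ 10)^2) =27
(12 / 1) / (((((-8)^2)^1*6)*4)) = 1 / 128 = 0.01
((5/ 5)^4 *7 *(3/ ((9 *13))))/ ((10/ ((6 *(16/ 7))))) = 16/ 65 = 0.25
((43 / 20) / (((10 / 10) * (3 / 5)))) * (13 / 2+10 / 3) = 2537 / 72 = 35.24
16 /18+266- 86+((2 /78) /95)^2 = 827688767 /4575675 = 180.89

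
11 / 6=1.83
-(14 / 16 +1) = -15 / 8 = -1.88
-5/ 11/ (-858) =0.00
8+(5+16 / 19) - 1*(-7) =396 / 19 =20.84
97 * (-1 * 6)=-582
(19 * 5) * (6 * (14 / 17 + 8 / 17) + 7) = 23845 / 17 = 1402.65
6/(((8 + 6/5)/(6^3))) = 3240/23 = 140.87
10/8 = 5/4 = 1.25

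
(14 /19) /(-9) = -0.08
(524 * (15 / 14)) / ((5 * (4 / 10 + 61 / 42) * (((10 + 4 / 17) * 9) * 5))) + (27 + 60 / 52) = 12444440 / 439959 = 28.29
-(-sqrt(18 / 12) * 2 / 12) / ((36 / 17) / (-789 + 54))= -70.85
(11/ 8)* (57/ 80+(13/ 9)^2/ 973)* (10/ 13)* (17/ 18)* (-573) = -160935837337/ 393434496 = -409.05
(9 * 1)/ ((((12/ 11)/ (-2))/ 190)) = -3135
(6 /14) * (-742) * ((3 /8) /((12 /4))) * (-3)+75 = 777 /4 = 194.25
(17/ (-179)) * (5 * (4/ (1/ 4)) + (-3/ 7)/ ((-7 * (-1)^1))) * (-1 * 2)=133178/ 8771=15.18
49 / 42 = 1.17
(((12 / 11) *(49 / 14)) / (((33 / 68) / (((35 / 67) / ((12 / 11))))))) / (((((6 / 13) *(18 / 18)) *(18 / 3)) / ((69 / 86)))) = 1245335 / 1140876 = 1.09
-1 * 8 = -8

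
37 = 37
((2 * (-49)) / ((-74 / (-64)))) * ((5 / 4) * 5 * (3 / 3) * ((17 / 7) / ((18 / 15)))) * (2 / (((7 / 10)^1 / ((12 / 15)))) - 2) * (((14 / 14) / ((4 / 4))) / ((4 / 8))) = -68000 / 111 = -612.61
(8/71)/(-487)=-8/34577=-0.00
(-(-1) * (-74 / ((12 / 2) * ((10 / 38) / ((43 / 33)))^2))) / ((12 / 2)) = -24697093 / 490050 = -50.40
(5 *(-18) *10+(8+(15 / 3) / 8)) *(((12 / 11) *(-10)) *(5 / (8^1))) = 534825 / 88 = 6077.56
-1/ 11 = -0.09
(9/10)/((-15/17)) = -51/50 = -1.02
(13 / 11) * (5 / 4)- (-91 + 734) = -28227 / 44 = -641.52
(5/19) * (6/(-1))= -30/19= -1.58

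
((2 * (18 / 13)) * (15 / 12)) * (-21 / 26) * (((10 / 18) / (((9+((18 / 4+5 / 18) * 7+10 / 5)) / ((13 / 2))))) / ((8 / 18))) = -1701 / 3328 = -0.51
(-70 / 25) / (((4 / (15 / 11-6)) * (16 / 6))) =1071 / 880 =1.22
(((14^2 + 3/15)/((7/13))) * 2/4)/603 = 1417/4690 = 0.30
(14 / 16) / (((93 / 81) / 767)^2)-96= 3001300719 / 7688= 390387.71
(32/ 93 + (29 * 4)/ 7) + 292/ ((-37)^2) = 15265520/ 891219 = 17.13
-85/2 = -42.50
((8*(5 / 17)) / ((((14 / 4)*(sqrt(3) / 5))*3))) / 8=50*sqrt(3) / 1071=0.08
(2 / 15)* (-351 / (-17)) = 234 / 85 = 2.75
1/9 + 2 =19/9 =2.11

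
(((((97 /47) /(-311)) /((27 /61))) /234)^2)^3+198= 122826591875568887956302310627349817065537275640857 /620336322603883272506577326184014078481628577856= 198.00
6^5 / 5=7776 / 5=1555.20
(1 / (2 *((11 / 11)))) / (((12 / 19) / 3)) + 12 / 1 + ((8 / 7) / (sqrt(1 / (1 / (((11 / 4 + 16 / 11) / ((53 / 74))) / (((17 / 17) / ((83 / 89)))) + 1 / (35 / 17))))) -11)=8 *sqrt(78630691455470) / 151542181 + 27 / 8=3.84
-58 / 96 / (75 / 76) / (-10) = 551 / 9000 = 0.06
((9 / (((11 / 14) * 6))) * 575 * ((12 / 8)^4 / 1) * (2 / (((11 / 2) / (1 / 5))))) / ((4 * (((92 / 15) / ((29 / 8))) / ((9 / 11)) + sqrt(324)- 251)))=-109404675 / 250047952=-0.44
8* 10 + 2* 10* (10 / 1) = 280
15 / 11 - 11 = -106 / 11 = -9.64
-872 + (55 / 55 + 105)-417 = -1183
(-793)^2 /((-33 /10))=-190560.30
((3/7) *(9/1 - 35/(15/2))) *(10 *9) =1170/7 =167.14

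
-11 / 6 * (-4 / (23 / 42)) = 308 / 23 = 13.39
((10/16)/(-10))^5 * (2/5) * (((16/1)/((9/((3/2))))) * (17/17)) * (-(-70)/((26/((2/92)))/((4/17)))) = -7/499679232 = -0.00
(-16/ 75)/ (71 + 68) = -16/ 10425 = -0.00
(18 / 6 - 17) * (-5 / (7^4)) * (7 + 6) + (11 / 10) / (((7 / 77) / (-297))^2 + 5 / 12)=92103371144 / 30507824585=3.02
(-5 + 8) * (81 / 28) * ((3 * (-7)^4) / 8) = 250047 / 32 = 7813.97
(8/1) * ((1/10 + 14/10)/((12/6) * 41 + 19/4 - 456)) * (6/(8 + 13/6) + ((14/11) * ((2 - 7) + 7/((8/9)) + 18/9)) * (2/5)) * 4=-1978848/4955335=-0.40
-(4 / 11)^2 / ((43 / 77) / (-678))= 75936 / 473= 160.54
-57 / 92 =-0.62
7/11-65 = -708/11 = -64.36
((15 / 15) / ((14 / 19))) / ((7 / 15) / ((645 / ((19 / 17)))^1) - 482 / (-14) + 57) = 0.01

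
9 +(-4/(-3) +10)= 61/3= 20.33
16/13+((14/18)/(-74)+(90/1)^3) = 6311692565/8658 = 729001.22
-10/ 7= -1.43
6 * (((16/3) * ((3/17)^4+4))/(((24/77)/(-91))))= -9365976620/250563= -37379.73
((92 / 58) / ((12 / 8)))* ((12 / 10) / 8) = 23 / 145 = 0.16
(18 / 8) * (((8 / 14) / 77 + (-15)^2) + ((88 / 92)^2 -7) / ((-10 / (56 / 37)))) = 2898863631 / 5702620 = 508.34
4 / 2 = 2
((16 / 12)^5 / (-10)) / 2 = -256 / 1215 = -0.21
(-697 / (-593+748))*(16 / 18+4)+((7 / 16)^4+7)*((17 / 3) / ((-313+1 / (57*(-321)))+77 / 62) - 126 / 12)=-1241538787999294609 / 12933125141299200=-96.00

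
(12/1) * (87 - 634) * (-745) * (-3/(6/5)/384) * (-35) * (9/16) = 641836125/1024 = 626793.09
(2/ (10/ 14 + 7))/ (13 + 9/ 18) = 14/ 729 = 0.02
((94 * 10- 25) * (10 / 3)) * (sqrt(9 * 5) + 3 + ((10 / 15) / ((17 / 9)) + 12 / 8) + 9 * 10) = 9150 * sqrt(5) + 4918125 / 17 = 309761.49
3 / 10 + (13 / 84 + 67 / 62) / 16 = 78581 / 208320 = 0.38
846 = 846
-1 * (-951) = 951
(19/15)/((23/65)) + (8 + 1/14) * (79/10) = 650543/9660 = 67.34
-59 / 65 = -0.91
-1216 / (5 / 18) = -21888 / 5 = -4377.60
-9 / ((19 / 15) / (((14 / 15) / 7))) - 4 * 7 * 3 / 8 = -435 / 38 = -11.45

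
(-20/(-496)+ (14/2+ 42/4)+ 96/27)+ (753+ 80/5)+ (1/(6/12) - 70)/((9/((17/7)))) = 6028885/7812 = 771.75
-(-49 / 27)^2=-2401 / 729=-3.29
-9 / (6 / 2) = -3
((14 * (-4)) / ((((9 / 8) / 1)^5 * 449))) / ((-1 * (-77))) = -0.00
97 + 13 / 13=98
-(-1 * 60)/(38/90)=2700/19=142.11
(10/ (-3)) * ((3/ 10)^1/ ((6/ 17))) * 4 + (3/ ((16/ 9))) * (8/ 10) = -599/ 60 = -9.98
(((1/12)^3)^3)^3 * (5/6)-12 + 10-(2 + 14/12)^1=-4258487110991240738540196200443/824223311804756271975521845248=-5.17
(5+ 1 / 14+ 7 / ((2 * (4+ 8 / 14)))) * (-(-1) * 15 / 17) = 39225 / 7616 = 5.15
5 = 5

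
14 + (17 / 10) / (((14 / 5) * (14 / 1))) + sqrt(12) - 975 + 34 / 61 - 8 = -964.94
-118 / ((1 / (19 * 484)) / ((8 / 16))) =-542564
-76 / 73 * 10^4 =-760000 / 73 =-10410.96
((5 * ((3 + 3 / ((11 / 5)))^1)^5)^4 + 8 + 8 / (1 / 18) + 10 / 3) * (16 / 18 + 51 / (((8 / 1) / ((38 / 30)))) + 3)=17020444417464893566963146603287906768731 / 363284997263582404968540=46851492755467863.24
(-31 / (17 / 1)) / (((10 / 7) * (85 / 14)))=-1519 / 7225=-0.21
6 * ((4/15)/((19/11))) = 88/95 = 0.93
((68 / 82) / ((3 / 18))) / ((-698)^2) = 51 / 4993841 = 0.00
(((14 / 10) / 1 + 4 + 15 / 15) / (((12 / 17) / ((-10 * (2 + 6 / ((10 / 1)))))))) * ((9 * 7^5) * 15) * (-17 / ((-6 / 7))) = -10608175032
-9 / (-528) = 3 / 176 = 0.02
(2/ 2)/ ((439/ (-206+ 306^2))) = 93430/ 439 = 212.82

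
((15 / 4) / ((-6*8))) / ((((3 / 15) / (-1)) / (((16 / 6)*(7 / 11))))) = 175 / 264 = 0.66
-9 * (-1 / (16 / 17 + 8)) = 1.01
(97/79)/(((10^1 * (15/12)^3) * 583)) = 3104/28785625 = 0.00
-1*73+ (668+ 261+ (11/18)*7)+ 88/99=5167/6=861.17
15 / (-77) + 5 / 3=340 / 231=1.47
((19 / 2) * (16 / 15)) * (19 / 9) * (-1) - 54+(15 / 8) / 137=-11153063 / 147960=-75.38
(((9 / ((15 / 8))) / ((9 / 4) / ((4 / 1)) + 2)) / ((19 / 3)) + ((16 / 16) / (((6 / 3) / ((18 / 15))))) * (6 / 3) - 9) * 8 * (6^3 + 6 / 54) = -30320216 / 2337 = -12973.99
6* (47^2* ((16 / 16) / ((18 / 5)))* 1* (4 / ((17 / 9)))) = 7796.47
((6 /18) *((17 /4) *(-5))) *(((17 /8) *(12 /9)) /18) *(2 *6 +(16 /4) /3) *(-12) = 14450 /81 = 178.40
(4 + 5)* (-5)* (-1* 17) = 765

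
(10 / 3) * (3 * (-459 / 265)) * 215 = -197370 / 53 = -3723.96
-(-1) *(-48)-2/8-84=-529/4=-132.25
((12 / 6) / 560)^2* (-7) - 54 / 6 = -100801 / 11200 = -9.00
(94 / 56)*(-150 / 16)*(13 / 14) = -45825 / 3136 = -14.61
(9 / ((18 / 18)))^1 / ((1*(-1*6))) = -3 / 2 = -1.50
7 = 7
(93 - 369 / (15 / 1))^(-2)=25 / 116964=0.00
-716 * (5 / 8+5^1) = -8055 / 2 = -4027.50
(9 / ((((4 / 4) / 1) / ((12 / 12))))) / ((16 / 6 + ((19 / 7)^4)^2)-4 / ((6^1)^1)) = 5764801 / 1888343627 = 0.00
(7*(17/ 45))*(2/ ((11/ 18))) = 476/ 55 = 8.65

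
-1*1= -1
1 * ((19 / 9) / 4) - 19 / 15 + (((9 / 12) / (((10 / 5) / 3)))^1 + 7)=2659 / 360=7.39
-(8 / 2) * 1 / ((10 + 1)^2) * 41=-164 / 121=-1.36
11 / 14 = 0.79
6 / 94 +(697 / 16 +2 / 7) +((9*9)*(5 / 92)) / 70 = 5324133 / 121072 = 43.97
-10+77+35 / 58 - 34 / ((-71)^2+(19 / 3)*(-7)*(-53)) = 10866312 / 160747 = 67.60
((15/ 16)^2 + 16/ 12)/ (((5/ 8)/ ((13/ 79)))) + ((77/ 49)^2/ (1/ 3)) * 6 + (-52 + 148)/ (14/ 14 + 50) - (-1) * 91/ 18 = 4924723813/ 94762080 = 51.97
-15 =-15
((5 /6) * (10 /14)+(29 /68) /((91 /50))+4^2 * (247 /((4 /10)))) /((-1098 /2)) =-6550990 /363987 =-18.00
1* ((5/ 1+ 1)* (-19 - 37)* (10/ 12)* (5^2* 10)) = -70000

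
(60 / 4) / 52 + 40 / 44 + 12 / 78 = 1.35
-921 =-921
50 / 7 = 7.14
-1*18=-18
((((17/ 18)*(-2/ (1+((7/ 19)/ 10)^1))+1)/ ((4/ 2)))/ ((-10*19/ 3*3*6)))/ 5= 0.00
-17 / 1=-17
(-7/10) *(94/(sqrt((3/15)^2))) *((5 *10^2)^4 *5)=-102812500000000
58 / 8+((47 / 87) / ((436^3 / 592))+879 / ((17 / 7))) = 1414259097239 / 3830695782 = 369.19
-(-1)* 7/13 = 7/13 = 0.54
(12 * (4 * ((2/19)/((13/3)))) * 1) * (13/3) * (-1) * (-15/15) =96/19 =5.05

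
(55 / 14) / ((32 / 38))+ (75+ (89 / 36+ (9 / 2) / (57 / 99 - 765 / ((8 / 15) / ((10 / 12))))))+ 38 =152778163721 / 1271735136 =120.13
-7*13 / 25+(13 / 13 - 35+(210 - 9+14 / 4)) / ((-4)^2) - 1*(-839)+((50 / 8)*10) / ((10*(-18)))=6088817 / 7200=845.67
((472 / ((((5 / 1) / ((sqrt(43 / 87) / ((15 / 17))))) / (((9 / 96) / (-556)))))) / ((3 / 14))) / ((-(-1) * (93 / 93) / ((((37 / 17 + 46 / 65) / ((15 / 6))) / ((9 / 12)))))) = -1316231 * sqrt(3741) / 884300625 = -0.09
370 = 370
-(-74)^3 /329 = 405224 /329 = 1231.68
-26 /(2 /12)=-156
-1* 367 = -367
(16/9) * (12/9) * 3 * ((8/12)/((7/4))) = 512/189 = 2.71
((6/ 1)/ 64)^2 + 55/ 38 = 28331/ 19456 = 1.46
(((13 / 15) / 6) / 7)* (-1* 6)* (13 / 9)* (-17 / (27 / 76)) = 8.56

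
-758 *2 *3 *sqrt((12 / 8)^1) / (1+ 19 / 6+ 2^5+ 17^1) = -13644 *sqrt(6) / 319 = -104.77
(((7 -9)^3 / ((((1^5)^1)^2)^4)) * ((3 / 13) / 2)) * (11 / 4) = -33 / 13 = -2.54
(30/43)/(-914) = -0.00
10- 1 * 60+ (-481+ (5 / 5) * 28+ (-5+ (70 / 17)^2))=-141912 / 289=-491.04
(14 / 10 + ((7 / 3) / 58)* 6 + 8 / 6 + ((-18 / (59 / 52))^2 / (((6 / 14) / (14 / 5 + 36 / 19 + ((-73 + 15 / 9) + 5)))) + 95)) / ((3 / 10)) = -2077193658382 / 17262279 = -120331.37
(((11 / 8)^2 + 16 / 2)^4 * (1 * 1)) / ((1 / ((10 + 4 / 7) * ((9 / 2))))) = 53463707682093 / 117440512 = 455240.76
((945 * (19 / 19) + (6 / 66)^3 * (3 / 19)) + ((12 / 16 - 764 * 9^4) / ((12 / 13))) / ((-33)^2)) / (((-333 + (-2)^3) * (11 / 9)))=14717663155 / 1517744624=9.70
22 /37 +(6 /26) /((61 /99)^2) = 2152117 /1789801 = 1.20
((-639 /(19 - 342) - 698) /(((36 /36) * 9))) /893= -224815 /2595951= -0.09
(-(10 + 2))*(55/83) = -660/83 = -7.95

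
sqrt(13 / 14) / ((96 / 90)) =15* sqrt(182) / 224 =0.90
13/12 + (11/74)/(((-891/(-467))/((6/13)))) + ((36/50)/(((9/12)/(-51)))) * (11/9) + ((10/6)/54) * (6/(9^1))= -686104747/11688300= -58.70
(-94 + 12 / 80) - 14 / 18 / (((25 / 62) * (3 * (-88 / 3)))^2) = -1022033227 / 10890000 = -93.85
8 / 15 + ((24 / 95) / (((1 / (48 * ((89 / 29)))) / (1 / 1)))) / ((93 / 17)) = 1879624 / 256215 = 7.34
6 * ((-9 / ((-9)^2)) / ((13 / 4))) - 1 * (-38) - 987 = -949.21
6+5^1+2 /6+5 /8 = 287 /24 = 11.96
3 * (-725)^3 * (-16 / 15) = 1219450000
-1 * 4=-4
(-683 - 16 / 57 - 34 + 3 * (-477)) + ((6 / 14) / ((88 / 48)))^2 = -725999440 / 337953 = -2148.23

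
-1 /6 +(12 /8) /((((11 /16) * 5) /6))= 809 /330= 2.45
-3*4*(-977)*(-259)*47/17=-8395073.65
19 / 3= 6.33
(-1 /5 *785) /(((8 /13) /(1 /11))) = -2041 /88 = -23.19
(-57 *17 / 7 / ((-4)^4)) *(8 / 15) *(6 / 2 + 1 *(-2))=-323 / 1120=-0.29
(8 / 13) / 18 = 0.03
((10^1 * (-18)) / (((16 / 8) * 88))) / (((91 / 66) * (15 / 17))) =-153 / 182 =-0.84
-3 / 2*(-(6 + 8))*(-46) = -966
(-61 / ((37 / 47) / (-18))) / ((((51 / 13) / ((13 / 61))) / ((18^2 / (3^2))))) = 1715688 / 629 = 2727.64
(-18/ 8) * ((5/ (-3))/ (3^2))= 5/ 12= 0.42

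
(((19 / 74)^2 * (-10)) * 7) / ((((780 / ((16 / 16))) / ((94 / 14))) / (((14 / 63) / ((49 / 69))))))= -0.01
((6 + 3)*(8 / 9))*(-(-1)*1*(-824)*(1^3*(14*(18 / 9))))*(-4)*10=7383040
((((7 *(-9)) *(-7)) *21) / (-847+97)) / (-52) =3087 / 13000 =0.24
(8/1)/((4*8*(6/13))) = 13/24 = 0.54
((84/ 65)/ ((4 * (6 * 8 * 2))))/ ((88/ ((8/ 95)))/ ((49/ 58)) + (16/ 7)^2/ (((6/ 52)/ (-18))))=343/ 43001920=0.00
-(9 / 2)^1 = -9 / 2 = -4.50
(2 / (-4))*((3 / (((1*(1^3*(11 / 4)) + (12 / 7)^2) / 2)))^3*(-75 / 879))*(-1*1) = -813189888 / 16246215655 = -0.05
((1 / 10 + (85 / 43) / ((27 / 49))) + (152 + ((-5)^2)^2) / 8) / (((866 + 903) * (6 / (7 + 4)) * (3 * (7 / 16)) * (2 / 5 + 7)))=51499019 / 4787428779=0.01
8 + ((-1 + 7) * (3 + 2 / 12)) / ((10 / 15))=73 / 2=36.50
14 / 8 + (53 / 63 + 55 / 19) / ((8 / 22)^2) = 143657 / 4788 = 30.00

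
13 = 13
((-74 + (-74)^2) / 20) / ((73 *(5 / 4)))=74 / 25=2.96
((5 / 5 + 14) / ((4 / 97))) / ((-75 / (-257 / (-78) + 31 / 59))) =-1705357 / 92040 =-18.53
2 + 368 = 370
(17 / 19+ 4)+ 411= 415.89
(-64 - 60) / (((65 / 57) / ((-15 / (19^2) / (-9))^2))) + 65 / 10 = 3476273 / 535002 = 6.50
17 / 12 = 1.42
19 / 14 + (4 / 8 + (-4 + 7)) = 34 / 7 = 4.86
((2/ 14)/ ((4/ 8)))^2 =4/ 49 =0.08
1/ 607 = 0.00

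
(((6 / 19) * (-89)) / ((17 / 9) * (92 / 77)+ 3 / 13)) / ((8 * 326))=-2405403 / 555254936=-0.00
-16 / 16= -1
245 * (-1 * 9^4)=-1607445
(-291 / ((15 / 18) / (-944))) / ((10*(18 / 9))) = 412056 / 25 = 16482.24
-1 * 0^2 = 0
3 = 3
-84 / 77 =-12 / 11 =-1.09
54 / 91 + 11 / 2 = 1109 / 182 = 6.09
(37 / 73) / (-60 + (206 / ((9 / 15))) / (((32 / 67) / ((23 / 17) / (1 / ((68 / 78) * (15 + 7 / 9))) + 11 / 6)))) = 33696 / 972990355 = 0.00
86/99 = 0.87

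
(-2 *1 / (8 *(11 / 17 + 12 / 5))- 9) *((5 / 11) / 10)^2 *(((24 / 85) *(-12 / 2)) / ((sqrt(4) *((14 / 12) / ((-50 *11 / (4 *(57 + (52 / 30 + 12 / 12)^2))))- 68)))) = -285798375 / 1232527052372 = -0.00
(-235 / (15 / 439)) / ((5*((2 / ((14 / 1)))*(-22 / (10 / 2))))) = 144431 / 66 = 2188.35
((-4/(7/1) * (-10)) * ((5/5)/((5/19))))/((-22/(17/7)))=-1292/539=-2.40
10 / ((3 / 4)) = 40 / 3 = 13.33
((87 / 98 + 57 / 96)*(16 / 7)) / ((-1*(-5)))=2323 / 3430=0.68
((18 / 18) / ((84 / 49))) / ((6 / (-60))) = -35 / 6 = -5.83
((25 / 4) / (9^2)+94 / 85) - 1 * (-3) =4.18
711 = 711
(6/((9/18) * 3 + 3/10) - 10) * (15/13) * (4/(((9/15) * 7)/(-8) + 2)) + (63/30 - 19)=-289623/7670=-37.76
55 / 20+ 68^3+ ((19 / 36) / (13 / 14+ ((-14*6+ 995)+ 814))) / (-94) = 6427643087089 / 20441898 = 314434.75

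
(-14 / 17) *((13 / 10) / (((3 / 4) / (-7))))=2548 / 255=9.99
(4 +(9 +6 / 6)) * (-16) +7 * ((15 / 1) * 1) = -119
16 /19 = 0.84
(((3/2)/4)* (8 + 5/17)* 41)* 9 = 156087/136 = 1147.70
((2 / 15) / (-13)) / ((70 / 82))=-82 / 6825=-0.01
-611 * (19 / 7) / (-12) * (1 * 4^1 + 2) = 11609 / 14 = 829.21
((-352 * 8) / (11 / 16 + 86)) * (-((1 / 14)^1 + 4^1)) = 67584 / 511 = 132.26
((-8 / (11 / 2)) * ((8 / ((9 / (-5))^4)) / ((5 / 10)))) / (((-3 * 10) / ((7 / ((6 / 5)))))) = 280000 / 649539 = 0.43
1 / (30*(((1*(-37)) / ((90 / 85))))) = -3 / 3145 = -0.00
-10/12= -5/6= -0.83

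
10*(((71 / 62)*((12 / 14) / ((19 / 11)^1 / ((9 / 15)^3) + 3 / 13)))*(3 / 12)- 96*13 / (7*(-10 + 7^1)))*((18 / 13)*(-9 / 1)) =-51074853345 / 6893222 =-7409.43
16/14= 8/7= 1.14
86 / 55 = 1.56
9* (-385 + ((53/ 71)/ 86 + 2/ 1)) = -21046905/ 6106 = -3446.92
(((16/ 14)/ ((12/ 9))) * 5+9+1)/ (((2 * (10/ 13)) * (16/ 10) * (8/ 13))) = 4225/ 448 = 9.43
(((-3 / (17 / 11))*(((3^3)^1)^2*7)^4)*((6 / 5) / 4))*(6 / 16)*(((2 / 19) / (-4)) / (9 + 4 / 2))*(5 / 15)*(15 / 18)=2034339951272643 / 20672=98410407859.55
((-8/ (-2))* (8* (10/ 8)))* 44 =1760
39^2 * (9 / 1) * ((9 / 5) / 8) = 123201 / 40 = 3080.02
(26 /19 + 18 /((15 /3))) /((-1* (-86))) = 236 /4085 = 0.06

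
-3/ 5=-0.60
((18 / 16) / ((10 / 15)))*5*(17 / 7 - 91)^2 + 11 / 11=3243424 / 49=66192.33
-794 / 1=-794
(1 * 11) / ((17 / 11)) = 121 / 17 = 7.12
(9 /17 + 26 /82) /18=295 /6273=0.05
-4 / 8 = -1 / 2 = -0.50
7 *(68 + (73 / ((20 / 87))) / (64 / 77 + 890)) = 656438069 / 1371880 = 478.50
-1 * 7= -7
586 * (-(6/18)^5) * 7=-4102/243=-16.88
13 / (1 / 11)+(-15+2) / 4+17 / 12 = 847 / 6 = 141.17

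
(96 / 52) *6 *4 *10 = 5760 / 13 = 443.08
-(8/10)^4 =-256/625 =-0.41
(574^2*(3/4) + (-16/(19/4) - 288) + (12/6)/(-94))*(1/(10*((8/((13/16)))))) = 2506.72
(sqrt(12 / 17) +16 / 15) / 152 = sqrt(51) / 1292 +2 / 285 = 0.01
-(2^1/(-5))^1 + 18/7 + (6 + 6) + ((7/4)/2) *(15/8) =37211/2240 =16.61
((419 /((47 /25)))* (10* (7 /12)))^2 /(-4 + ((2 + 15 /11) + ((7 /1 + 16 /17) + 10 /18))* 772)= 5027079509375 /27220464352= 184.68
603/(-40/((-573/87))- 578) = -1.05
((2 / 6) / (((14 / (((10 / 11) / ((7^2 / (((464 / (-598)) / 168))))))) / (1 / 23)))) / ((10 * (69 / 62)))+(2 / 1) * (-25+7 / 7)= -5413980749075 / 112791265587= -48.00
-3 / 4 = -0.75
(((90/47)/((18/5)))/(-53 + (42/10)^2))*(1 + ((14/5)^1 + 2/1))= -3625/41548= -0.09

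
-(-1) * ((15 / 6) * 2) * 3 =15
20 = 20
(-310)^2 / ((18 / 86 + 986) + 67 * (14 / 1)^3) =4132300 / 7947871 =0.52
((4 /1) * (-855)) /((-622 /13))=22230 /311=71.48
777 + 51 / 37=28800 / 37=778.38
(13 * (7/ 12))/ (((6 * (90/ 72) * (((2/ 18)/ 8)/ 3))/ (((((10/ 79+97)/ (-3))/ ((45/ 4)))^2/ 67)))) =342887586496/ 12701215125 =27.00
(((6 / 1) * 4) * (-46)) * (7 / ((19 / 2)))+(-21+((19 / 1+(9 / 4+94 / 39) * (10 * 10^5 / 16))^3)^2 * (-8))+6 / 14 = -2286852870508693096385359887858080973545636432 / 467992920213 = -4886511679424265881347075000000000.00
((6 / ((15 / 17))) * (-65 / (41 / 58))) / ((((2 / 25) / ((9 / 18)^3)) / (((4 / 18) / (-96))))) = 160225 / 70848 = 2.26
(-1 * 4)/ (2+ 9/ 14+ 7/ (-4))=-112/ 25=-4.48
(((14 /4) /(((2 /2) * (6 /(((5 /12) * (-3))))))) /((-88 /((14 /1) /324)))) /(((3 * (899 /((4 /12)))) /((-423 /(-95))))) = 2303 /11688323328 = 0.00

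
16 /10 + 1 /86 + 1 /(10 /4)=173 /86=2.01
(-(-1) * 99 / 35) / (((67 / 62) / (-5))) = -6138 / 469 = -13.09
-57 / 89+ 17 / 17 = 0.36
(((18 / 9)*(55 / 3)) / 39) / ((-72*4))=-55 / 16848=-0.00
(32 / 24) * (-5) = -20 / 3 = -6.67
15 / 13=1.15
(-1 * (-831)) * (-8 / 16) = -831 / 2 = -415.50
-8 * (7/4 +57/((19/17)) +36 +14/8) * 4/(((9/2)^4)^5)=-3036676096/12157665459056928801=-0.00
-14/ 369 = -0.04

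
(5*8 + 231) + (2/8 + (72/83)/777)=23324341/85988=271.25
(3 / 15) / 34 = 1 / 170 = 0.01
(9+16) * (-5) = -125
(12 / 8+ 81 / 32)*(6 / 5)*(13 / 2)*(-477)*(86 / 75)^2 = -493022907 / 25000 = -19720.92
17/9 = 1.89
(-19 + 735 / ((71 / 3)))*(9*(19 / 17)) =146376 / 1207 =121.27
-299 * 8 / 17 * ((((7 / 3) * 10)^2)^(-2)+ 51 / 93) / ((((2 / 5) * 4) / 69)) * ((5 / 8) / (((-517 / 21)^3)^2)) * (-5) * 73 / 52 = 1689145841580446781 / 25762846095080104609280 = 0.00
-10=-10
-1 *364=-364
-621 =-621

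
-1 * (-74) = 74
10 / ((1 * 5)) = 2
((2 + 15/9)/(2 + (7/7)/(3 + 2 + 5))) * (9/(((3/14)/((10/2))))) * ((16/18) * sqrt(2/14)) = 8800 * sqrt(7)/189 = 123.19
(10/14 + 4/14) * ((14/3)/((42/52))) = 52/9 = 5.78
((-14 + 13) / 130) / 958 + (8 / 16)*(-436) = -27149721 / 124540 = -218.00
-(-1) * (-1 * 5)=-5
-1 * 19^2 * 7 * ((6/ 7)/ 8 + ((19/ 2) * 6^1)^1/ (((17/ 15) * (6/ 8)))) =-11541531/ 68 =-169728.40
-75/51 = -25/17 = -1.47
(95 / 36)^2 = 9025 / 1296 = 6.96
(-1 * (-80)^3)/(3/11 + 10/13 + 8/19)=55644160/159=349963.27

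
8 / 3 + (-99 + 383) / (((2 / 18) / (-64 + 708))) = 4938200 / 3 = 1646066.67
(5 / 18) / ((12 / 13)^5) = 1856465 / 4478976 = 0.41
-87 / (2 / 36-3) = 29.55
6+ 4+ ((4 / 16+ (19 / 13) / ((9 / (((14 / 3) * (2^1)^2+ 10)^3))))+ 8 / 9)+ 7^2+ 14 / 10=245589307 / 63180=3887.14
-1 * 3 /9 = -1 /3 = -0.33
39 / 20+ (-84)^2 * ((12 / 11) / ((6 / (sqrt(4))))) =564909 / 220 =2567.77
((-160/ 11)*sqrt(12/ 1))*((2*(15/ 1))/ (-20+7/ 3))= 28800*sqrt(3)/ 583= 85.56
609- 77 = 532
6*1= 6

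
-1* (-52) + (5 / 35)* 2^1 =366 / 7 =52.29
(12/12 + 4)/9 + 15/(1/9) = 1220/9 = 135.56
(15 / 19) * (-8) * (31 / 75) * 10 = -496 / 19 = -26.11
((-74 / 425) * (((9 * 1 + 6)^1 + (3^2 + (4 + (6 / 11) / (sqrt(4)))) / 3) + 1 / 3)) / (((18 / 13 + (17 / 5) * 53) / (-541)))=9171032 / 894795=10.25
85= 85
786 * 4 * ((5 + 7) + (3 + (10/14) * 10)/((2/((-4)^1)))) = -182352/7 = -26050.29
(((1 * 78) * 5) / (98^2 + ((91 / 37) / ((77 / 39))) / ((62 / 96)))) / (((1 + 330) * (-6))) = -820105 / 40116539324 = -0.00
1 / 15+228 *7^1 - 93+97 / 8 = 181823 / 120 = 1515.19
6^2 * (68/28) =612/7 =87.43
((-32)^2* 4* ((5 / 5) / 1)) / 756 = 1024 / 189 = 5.42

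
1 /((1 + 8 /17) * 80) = 17 /2000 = 0.01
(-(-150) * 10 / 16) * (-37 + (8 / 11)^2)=-1654875 / 484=-3419.16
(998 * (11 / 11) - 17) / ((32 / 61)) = 1870.03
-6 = -6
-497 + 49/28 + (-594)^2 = 352340.75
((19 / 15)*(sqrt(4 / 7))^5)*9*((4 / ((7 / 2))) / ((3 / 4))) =19456*sqrt(7) / 12005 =4.29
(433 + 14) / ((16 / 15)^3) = 1508625 / 4096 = 368.32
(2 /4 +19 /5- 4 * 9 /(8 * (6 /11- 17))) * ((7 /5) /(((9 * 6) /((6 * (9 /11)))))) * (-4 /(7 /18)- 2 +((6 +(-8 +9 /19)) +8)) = -3199447 /945725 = -3.38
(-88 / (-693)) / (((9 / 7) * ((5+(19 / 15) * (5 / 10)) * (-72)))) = -10 / 41067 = -0.00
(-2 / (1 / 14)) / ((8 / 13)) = -91 / 2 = -45.50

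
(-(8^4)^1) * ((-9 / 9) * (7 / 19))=28672 / 19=1509.05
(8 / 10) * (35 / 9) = 28 / 9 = 3.11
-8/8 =-1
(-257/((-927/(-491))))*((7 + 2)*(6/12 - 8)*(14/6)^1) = 4416545/206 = 21439.54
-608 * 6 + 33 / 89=-3647.63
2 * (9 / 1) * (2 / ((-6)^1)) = -6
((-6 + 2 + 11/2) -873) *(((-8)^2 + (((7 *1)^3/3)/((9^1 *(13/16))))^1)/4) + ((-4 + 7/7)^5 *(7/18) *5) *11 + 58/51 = -89691607/3978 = -22546.91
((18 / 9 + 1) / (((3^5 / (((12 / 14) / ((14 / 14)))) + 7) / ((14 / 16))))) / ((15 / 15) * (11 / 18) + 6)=27 / 19754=0.00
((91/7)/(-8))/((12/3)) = -13/32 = -0.41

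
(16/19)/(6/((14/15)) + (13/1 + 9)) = 112/3781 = 0.03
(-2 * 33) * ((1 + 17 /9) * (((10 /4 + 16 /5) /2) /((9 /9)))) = -2717 /5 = -543.40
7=7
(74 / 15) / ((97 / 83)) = 6142 / 1455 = 4.22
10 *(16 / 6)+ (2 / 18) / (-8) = 1919 / 72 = 26.65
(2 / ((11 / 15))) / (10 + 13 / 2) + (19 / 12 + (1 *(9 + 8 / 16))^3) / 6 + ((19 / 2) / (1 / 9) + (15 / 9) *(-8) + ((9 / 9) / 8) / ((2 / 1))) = 469477 / 2178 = 215.55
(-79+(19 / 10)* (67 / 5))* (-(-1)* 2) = -2677 / 25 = -107.08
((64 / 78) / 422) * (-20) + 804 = 6615796 / 8229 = 803.96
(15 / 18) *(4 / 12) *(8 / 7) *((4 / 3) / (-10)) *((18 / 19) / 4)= -4 / 399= -0.01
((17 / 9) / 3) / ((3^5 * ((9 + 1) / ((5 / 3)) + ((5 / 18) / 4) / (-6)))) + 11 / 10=6917771 / 6286410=1.10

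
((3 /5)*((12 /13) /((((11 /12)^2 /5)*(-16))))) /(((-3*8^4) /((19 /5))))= 513 /8053760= 0.00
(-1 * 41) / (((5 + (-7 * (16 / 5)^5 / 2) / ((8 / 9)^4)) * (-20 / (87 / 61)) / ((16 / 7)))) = -8917500 / 2503514237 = -0.00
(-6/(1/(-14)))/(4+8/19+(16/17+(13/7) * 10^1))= 31654/9019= 3.51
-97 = -97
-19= -19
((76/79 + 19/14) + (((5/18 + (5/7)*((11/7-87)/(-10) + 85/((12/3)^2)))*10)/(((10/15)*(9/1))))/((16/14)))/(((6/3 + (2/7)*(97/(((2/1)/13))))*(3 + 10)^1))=6557953/905074560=0.01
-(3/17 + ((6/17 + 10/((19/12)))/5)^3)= -10737292389/4212283375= -2.55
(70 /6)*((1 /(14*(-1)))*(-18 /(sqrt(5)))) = 3*sqrt(5) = 6.71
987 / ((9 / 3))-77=252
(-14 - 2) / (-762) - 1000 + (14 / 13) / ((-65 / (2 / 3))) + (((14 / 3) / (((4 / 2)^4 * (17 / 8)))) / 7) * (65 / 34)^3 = -215081734567853 / 215113346760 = -999.85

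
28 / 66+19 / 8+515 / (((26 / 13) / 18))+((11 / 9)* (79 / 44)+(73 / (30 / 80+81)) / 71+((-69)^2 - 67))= 113896756037 / 12202344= 9334.01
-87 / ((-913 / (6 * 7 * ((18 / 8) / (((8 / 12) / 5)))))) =246645 / 3652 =67.54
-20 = -20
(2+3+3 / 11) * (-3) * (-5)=870 / 11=79.09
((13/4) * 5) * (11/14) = 715/56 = 12.77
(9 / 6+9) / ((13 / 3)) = 63 / 26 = 2.42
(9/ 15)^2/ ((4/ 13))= 117/ 100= 1.17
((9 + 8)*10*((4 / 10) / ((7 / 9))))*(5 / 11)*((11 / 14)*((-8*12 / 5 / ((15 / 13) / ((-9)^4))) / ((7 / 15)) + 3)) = -2505535038 / 343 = -7304766.87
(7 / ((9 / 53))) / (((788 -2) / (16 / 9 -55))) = -177709 / 63666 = -2.79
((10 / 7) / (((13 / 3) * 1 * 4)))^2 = 225 / 33124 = 0.01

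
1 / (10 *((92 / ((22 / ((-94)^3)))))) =-11 / 382068640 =-0.00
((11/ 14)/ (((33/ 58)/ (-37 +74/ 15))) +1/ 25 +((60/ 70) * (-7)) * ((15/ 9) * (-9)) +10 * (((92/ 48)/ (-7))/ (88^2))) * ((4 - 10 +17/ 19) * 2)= -108269514223/ 231739200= -467.20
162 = 162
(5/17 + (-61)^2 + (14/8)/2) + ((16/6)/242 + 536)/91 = 2392608841/641784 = 3728.06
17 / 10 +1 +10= 127 / 10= 12.70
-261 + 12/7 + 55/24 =-256.99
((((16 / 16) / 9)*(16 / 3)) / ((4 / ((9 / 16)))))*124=31 / 3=10.33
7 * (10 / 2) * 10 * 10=3500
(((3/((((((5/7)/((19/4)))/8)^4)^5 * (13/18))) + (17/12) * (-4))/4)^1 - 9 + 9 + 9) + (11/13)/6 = 509504175109452271717924330091253400220218609513637/14877319335937500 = 34247041661510834953134250000000000.00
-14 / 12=-7 / 6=-1.17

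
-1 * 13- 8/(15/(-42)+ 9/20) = -1289/13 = -99.15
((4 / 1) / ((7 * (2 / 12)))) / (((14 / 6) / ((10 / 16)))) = 45 / 49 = 0.92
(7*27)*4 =756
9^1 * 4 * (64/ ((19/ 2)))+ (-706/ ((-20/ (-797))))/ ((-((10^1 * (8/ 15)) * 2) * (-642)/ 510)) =-241063845/ 130112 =-1852.74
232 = 232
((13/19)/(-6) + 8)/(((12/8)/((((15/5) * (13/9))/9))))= 2.53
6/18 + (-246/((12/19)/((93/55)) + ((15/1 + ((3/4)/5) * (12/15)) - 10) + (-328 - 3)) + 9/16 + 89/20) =6.10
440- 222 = 218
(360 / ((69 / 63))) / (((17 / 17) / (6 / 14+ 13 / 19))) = 159840 / 437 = 365.77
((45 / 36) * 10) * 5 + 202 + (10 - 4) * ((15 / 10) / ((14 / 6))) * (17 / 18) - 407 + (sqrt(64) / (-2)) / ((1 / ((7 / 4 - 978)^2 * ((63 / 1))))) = -6724823913 / 28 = -240172282.61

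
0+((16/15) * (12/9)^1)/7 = 64/315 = 0.20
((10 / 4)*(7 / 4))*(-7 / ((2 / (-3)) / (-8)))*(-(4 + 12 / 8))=8085 / 4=2021.25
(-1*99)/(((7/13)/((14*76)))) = -195624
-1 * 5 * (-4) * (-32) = -640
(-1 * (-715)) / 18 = 39.72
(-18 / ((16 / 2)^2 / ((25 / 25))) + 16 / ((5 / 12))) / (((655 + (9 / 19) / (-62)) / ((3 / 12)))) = 0.01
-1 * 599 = -599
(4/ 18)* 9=2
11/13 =0.85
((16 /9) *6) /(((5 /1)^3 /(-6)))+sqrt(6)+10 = sqrt(6)+1186 /125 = 11.94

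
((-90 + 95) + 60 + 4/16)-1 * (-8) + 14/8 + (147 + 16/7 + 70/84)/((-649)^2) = 75.00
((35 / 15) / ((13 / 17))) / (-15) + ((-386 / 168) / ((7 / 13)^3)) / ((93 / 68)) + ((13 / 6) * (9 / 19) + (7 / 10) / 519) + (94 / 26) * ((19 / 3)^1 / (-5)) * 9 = -813444710436 / 15902555305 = -51.15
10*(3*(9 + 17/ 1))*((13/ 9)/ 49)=3380/ 147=22.99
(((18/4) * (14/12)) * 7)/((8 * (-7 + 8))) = 147/32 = 4.59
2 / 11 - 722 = -7940 / 11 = -721.82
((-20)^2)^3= 64000000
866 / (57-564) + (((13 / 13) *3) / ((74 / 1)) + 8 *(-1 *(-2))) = 537725 / 37518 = 14.33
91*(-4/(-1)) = 364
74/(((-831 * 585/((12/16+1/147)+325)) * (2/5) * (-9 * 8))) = 7087165/4116202272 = 0.00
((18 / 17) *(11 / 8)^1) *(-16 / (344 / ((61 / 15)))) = -2013 / 7310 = -0.28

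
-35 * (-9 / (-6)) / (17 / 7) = -735 / 34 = -21.62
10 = 10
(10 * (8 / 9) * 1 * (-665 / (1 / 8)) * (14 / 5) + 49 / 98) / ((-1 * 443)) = 2383351 / 7974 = 298.89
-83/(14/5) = -415/14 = -29.64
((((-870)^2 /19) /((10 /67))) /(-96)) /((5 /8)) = -169041 /38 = -4448.45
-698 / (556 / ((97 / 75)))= -33853 / 20850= -1.62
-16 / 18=-8 / 9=-0.89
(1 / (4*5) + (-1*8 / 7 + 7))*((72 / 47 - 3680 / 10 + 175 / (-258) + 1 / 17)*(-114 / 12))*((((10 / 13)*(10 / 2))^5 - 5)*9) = 31659991103042985357 / 204104217616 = 155116790.20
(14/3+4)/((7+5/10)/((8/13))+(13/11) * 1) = 352/543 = 0.65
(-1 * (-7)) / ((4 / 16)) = 28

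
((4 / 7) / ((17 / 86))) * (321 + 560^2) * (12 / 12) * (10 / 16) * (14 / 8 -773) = -208215951275 / 476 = -437428469.07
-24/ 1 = -24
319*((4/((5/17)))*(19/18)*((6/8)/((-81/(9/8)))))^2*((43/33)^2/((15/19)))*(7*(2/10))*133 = 2856.53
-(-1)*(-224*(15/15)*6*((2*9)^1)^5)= -2539579392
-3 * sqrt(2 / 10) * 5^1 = -3 * sqrt(5) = -6.71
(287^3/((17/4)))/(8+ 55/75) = 1418394180/2227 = 636908.03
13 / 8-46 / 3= -329 / 24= -13.71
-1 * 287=-287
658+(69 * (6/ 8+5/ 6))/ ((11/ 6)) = 717.59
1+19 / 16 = 35 / 16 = 2.19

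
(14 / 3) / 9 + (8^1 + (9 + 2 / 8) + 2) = 2135 / 108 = 19.77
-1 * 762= -762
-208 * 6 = -1248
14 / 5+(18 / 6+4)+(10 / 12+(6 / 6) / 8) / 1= 1291 / 120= 10.76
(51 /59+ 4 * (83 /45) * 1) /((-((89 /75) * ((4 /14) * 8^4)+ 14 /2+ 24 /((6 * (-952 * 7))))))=-182285390 /30868360863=-0.01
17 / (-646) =-1 / 38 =-0.03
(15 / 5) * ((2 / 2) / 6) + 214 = 429 / 2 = 214.50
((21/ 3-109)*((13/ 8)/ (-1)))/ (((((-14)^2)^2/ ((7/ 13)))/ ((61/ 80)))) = 3111/ 1756160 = 0.00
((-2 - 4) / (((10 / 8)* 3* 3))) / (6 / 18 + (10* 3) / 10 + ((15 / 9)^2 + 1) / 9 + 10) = -108 / 2785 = -0.04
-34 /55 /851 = -34 /46805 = -0.00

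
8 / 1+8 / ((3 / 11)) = 112 / 3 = 37.33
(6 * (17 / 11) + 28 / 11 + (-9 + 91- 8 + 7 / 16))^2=230462761 / 30976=7440.04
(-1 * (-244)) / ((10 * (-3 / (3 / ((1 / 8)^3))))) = -62464 / 5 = -12492.80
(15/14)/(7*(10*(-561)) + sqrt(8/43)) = -1809225/66311714692 - 15*sqrt(86)/464182002844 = -0.00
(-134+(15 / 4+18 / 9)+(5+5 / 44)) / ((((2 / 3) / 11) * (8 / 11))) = -89397 / 32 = -2793.66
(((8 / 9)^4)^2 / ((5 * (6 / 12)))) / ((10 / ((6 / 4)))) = 8388608 / 358722675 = 0.02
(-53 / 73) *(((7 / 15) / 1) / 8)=-371 / 8760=-0.04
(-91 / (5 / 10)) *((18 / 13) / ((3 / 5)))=-420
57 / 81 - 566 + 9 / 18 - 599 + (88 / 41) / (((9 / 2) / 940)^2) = 614324465 / 6642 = 92490.89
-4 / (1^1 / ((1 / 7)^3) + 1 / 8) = -32 / 2745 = -0.01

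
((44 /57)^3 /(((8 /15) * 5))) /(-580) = -2662 /8950995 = -0.00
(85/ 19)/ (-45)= -17/ 171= -0.10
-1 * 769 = -769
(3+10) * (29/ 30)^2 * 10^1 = 121.48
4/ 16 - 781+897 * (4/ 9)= -382.08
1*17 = 17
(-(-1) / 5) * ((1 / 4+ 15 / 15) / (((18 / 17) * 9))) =17 / 648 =0.03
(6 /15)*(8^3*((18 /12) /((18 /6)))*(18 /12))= 768 /5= 153.60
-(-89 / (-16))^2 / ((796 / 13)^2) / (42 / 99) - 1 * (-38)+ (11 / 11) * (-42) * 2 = -104504643641 / 2270879744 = -46.02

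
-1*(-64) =64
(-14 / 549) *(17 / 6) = -119 / 1647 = -0.07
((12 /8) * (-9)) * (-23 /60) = 207 /40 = 5.18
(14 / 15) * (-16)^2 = 238.93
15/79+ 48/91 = 5157/7189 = 0.72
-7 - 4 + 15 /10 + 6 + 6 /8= -11 /4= -2.75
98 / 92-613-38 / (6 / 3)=-29023 / 46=-630.93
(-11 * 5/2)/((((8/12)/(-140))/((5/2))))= 28875/2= 14437.50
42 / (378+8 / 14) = 147 / 1325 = 0.11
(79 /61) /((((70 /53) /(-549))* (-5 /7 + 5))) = -12561 /100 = -125.61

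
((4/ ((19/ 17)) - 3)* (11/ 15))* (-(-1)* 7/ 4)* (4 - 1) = 847/ 380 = 2.23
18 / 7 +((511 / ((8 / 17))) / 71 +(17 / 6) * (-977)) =-2750.30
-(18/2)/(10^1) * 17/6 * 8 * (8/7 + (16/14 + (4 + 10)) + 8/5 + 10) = -99552/175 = -568.87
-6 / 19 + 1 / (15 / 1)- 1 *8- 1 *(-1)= -2066 / 285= -7.25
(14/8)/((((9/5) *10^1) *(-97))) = -7/6984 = -0.00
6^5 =7776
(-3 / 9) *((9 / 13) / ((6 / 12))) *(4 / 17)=-24 / 221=-0.11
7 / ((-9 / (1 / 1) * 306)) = -7 / 2754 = -0.00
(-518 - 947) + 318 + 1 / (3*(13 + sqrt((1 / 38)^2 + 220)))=-19494709 / 16995 + 38*sqrt(317681) / 220935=-1146.99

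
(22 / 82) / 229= 11 / 9389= 0.00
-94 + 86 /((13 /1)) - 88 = -2280 /13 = -175.38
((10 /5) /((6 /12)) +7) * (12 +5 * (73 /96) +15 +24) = 57871 /96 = 602.82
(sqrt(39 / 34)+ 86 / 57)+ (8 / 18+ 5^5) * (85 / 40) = sqrt(1326) / 34+ 9087731 / 1368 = 6644.15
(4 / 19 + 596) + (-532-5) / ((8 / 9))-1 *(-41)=5029 / 152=33.09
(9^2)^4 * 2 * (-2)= -172186884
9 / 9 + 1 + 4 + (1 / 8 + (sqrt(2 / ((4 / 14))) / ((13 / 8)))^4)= 3005121 / 228488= 13.15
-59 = -59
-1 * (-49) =49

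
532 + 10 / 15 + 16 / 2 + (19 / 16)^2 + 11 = 424763 / 768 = 553.08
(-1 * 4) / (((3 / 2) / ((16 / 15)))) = -128 / 45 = -2.84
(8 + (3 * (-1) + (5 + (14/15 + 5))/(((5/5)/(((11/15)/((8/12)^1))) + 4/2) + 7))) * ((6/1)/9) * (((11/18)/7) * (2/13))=219538/4017195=0.05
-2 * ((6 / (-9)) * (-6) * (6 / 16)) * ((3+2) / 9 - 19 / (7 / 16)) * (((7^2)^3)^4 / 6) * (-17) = -1256690771614495435721531 / 18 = -69816153978583079762307.28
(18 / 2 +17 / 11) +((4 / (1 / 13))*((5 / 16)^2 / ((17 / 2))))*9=95279 / 5984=15.92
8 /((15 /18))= 48 /5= 9.60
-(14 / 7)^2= -4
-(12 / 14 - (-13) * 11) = -1007 / 7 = -143.86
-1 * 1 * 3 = -3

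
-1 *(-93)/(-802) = -0.12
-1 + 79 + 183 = 261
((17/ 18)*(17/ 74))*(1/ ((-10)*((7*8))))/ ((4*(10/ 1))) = -289/ 29836800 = -0.00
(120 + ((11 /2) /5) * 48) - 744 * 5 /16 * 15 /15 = -597 /10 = -59.70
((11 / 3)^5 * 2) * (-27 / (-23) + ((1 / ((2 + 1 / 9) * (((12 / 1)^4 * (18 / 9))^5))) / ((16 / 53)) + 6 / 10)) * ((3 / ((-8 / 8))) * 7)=-49378.60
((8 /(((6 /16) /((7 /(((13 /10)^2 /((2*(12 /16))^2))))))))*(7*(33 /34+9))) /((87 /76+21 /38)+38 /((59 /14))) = 178760937600 /138027539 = 1295.11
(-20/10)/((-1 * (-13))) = -2/13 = -0.15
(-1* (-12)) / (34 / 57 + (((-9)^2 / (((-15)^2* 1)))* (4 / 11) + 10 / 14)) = 1316700 / 158189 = 8.32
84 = 84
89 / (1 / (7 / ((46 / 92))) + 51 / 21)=178 / 5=35.60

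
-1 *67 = -67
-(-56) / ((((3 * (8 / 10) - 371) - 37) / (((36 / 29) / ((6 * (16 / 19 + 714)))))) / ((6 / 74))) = -3990 / 1231459567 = -0.00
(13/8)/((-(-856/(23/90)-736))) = 299/751744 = 0.00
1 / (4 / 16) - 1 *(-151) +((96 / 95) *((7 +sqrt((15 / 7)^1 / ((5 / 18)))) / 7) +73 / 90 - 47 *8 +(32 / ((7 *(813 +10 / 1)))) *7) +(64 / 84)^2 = -3014329193 / 13791834 +288 *sqrt(42) / 4655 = -218.16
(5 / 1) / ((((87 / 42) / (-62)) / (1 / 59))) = -4340 / 1711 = -2.54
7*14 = 98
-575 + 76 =-499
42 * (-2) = -84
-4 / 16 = -1 / 4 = -0.25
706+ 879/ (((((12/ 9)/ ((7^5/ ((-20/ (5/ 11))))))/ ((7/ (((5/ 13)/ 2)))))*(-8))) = 4035610489/ 3520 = 1146480.25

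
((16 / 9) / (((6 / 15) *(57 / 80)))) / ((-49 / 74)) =-236800 / 25137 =-9.42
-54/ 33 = -18/ 11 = -1.64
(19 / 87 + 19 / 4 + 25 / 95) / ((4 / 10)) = 172955 / 13224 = 13.08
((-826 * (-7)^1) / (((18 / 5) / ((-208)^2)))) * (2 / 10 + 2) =1375838464 / 9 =152870940.44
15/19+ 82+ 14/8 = 6425/76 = 84.54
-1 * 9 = -9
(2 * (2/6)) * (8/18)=8/27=0.30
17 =17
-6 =-6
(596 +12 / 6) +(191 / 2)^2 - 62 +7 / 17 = 656653 / 68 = 9656.66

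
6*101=606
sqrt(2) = 1.41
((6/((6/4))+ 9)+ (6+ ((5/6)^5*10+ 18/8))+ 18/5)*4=561209/4860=115.48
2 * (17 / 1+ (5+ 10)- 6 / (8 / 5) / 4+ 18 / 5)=2773 / 40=69.32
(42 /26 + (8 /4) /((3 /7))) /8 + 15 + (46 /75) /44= 451857 /28600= 15.80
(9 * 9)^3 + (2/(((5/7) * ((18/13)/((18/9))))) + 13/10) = 47830171/90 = 531446.34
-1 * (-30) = 30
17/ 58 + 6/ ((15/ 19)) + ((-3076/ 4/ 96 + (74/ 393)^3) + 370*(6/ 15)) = 41651684436973/ 281640840480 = 147.89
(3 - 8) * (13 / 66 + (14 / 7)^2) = -1385 / 66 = -20.98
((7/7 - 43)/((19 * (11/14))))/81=-196/5643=-0.03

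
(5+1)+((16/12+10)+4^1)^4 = 55283.23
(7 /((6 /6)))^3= 343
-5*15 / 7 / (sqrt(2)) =-75*sqrt(2) / 14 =-7.58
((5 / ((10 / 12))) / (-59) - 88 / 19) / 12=-2653 / 6726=-0.39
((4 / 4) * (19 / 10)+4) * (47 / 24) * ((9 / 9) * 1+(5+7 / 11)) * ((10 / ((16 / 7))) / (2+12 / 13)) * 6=18421039 / 26752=688.59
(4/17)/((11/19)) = 76/187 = 0.41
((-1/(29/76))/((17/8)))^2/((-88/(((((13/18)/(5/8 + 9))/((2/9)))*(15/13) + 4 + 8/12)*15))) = -269854720/205862503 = -1.31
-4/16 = -1/4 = -0.25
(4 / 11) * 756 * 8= 24192 / 11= 2199.27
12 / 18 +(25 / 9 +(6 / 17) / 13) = 6905 / 1989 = 3.47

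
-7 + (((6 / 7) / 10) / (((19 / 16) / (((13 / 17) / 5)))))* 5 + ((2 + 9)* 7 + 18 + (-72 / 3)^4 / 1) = 3751723144 / 11305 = 331864.06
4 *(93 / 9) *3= 124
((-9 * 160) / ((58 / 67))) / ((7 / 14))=-96480 / 29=-3326.90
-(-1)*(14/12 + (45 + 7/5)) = 1427/30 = 47.57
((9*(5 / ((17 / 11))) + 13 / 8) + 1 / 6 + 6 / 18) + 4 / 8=4317 / 136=31.74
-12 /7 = -1.71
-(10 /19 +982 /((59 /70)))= -1306650 /1121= -1165.61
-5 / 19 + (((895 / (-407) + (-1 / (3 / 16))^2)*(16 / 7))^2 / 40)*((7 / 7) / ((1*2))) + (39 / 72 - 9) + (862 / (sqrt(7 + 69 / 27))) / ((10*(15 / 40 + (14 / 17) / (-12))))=18119459101313 / 499670269560 + 263772*sqrt(86) / 26875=127.28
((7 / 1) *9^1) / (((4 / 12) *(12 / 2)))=63 / 2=31.50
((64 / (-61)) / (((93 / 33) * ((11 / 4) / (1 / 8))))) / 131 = -32 / 247721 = -0.00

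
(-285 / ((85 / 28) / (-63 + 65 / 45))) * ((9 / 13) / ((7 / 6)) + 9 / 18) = 4189348 / 663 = 6318.78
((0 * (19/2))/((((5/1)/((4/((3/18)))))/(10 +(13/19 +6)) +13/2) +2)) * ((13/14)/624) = 0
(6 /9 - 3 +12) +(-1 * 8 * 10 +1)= -208 /3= -69.33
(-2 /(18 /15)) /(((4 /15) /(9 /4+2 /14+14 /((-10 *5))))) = -1479 /112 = -13.21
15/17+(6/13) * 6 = 807/221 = 3.65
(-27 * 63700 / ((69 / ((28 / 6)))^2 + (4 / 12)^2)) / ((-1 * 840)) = 3611790 / 385837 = 9.36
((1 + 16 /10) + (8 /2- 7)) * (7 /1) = -14 /5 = -2.80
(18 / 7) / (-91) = -18 / 637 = -0.03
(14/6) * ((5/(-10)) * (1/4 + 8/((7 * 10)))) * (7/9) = -0.33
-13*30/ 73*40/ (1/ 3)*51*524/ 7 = -1250683200/ 511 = -2447520.94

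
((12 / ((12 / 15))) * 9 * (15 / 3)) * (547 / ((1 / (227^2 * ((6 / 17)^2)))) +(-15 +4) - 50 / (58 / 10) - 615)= 19859339845800 / 8381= 2369566859.06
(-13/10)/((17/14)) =-91/85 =-1.07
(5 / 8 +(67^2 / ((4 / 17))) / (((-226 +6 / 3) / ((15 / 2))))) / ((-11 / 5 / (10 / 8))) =28589375 / 78848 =362.59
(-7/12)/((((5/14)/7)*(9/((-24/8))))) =343/90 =3.81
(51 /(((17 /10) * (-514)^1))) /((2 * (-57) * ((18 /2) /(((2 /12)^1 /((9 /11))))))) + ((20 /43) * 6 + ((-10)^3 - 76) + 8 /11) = -2407709848369 /2244988548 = -1072.48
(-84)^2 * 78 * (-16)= -8805888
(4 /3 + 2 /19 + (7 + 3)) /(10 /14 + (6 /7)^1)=4564 /627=7.28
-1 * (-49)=49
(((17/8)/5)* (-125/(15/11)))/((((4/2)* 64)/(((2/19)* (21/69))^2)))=-45815/146664192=-0.00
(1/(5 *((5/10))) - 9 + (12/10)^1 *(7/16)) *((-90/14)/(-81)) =-0.64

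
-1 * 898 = -898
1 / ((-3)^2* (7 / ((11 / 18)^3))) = 1331 / 367416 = 0.00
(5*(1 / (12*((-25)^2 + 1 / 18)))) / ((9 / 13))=65 / 67506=0.00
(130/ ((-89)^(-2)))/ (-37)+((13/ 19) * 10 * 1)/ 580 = -1134761979/ 40774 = -27830.53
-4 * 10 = -40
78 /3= 26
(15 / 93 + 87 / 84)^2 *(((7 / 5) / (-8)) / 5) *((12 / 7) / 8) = -3238563 / 301369600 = -0.01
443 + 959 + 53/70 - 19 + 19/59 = 5716247/4130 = 1384.08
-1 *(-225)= 225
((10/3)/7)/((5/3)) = 2/7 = 0.29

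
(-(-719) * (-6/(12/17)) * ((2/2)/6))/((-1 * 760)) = 1.34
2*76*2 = 304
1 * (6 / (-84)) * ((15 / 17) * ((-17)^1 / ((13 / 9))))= 0.74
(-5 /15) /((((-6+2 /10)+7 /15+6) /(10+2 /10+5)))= -38 /5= -7.60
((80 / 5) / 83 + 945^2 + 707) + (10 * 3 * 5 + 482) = 74232228 / 83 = 894364.19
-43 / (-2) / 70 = 43 / 140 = 0.31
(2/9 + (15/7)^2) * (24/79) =16984/11613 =1.46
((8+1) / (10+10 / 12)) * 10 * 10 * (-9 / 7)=-9720 / 91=-106.81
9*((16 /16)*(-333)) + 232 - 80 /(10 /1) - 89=-2862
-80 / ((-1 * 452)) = 20 / 113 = 0.18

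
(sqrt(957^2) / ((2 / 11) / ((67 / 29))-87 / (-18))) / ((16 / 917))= 9558153 / 856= 11166.07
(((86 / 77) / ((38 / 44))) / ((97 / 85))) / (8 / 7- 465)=-860 / 352013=-0.00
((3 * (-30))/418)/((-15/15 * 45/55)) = 5/19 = 0.26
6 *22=132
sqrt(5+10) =sqrt(15) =3.87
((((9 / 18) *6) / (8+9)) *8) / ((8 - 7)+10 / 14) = 14 / 17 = 0.82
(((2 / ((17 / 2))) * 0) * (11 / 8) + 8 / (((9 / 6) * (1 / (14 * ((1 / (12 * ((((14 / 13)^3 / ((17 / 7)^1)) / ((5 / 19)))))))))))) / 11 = 0.29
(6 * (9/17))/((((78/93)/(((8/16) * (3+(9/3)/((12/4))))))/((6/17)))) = 10044/3757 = 2.67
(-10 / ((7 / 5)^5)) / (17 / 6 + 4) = -187500 / 689087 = -0.27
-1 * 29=-29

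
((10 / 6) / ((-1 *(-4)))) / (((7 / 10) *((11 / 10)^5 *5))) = 250000 / 3382071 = 0.07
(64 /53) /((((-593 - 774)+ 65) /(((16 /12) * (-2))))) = 256 /103509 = 0.00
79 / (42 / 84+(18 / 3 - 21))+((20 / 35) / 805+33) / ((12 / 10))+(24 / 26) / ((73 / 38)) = 4193290523 / 186097002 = 22.53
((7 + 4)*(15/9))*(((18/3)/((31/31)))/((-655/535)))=-11770/131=-89.85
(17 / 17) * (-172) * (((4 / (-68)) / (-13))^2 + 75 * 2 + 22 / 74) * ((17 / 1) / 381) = -15572010712 / 13500227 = -1153.46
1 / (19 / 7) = 7 / 19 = 0.37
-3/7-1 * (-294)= 2055/7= 293.57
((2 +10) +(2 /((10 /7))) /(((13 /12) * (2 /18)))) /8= 192 /65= 2.95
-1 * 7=-7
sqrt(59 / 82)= sqrt(4838) / 82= 0.85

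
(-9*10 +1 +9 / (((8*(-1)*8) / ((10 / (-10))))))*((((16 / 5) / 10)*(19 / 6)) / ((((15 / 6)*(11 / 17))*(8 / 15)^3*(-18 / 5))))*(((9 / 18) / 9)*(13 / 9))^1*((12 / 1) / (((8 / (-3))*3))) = -10854415 / 884736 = -12.27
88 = 88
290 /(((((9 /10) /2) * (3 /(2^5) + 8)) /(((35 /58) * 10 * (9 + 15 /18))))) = 4720000 /999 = 4724.72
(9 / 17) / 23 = 9 / 391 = 0.02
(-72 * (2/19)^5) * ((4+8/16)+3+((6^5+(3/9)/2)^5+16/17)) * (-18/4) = 15034637659727148453767300/126281049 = 119056958892756334.75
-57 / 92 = -0.62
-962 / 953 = -1.01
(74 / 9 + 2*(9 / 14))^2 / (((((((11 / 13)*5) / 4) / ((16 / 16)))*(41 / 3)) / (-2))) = -37315304 / 2983365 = -12.51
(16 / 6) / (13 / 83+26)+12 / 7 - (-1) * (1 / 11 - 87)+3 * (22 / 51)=-714427562 / 8525517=-83.80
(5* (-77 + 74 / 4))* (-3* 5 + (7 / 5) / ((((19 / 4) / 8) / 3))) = 88101 / 38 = 2318.45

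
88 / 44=2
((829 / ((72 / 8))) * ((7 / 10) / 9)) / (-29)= -5803 / 23490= -0.25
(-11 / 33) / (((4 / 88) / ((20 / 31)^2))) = -8800 / 2883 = -3.05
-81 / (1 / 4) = -324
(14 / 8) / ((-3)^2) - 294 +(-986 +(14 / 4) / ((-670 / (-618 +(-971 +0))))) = -3833587 / 3015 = -1271.50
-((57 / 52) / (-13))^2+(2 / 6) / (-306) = -1719779 / 209751984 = -0.01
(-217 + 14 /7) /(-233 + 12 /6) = 215 /231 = 0.93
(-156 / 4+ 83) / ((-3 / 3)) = -44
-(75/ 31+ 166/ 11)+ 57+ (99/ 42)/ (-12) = 39.29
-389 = -389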